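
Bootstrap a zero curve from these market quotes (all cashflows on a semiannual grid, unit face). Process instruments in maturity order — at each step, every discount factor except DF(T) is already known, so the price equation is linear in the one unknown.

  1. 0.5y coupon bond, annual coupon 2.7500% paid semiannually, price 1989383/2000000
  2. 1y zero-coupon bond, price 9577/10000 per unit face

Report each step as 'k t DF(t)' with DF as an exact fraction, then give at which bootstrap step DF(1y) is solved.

step 1 [0.5y] bond c/2=11/800: DF=(1989383/2000000 − 11/800·(0))/(1+11/800) = 2453/2500 ≈ 0.981200
step 2 [1y] zero: DF = P = 9577/10000 ≈ 0.957700

1 1/2 2453/2500
2 1 9577/10000
DF(1y) is solved at step 2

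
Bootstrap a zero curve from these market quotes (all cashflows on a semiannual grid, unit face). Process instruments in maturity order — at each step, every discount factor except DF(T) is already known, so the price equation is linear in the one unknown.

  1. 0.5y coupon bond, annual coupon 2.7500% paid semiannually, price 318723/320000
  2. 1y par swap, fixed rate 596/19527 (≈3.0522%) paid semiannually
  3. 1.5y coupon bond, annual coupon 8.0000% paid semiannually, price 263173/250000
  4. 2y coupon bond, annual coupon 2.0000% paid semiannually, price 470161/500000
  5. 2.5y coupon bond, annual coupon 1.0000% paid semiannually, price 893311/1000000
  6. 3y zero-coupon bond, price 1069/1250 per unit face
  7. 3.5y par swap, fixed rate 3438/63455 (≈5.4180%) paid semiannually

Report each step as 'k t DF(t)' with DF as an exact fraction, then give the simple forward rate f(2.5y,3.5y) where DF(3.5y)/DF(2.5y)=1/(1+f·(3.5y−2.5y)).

step 1 [0.5y] bond c/2=11/800: DF=(318723/320000 − 11/800·(0))/(1+11/800) = 393/400 ≈ 0.982500
step 2 [1y] swap r/2=298/19527: DF=(1 − 298/19527·(0.982500))/(1+298/19527) = 4851/5000 ≈ 0.970200
step 3 [1.5y] bond c/2=1/25: DF=(263173/250000 − 1/25·(0.982500+0.970200))/(1+1/25) = 9371/10000 ≈ 0.937100
step 4 [2y] bond c/2=1/100: DF=(470161/500000 − 1/100·(0.982500+0.970200+0.937100))/(1+1/100) = 564/625 ≈ 0.902400
step 5 [2.5y] bond c/2=1/200: DF=(893311/1000000 − 1/200·(0.982500+0.970200+0.937100+0.902400))/(1+1/200) = 87/100 ≈ 0.870000
step 6 [3y] zero: DF = P = 1069/1250 ≈ 0.855200
step 7 [3.5y] swap r/2=1719/63455: DF=(1 − 1719/63455·(0.982500+0.970200+0.937100+0.902400+0.870000+0.855200))/(1+1719/63455) = 8281/10000 ≈ 0.828100

1 1/2 393/400
2 1 4851/5000
3 3/2 9371/10000
4 2 564/625
5 5/2 87/100
6 3 1069/1250
7 7/2 8281/10000
f(2.5y,3.5y) = ((87/100)/(8281/10000) − 1)/(1) = 419/8281 ≈ 5.0598%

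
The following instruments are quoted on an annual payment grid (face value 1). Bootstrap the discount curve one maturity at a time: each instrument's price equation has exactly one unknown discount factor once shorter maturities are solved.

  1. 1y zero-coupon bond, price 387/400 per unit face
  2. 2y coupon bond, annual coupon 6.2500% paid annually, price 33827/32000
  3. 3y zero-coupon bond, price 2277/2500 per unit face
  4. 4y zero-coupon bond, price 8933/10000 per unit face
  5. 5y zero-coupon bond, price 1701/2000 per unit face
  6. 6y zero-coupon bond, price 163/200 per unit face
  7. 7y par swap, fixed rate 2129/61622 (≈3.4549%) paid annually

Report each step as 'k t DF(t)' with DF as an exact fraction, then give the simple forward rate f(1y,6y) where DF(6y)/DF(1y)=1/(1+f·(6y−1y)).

1 1 387/400
2 2 469/500
3 3 2277/2500
4 4 8933/10000
5 5 1701/2000
6 6 163/200
7 7 7871/10000
f(1y,6y) = ((387/400)/(163/200) − 1)/(5) = 61/1630 ≈ 3.7423%

step 1 [1y] zero: DF = P = 387/400 ≈ 0.967500
step 2 [2y] bond c/1=1/16: DF=(33827/32000 − 1/16·(0.967500))/(1+1/16) = 469/500 ≈ 0.938000
step 3 [3y] zero: DF = P = 2277/2500 ≈ 0.910800
step 4 [4y] zero: DF = P = 8933/10000 ≈ 0.893300
step 5 [5y] zero: DF = P = 1701/2000 ≈ 0.850500
step 6 [6y] zero: DF = P = 163/200 ≈ 0.815000
step 7 [7y] swap r/1=2129/61622: DF=(1 − 2129/61622·(0.967500+0.938000+0.910800+0.893300+0.850500+0.815000))/(1+2129/61622) = 7871/10000 ≈ 0.787100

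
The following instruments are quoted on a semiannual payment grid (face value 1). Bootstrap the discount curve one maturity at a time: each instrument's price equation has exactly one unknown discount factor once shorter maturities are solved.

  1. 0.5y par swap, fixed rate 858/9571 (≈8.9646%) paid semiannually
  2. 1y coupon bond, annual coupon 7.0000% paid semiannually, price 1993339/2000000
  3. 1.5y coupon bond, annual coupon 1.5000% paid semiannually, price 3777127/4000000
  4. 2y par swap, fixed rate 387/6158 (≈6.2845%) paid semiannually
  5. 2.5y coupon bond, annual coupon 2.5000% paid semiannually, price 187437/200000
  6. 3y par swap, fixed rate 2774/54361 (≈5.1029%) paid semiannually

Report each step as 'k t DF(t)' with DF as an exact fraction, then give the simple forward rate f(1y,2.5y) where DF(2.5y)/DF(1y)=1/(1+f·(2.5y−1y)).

1 1/2 9571/10000
2 1 4653/5000
3 3/2 577/625
4 2 8839/10000
5 5/2 22/25
6 3 8613/10000
f(1y,2.5y) = ((4653/5000)/(22/25) − 1)/(3/2) = 23/600 ≈ 3.8333%

step 1 [0.5y] swap r/2=429/9571: DF=(1 − 429/9571·(0))/(1+429/9571) = 9571/10000 ≈ 0.957100
step 2 [1y] bond c/2=7/200: DF=(1993339/2000000 − 7/200·(0.957100))/(1+7/200) = 4653/5000 ≈ 0.930600
step 3 [1.5y] bond c/2=3/400: DF=(3777127/4000000 − 3/400·(0.957100+0.930600))/(1+3/400) = 577/625 ≈ 0.923200
step 4 [2y] swap r/2=387/12316: DF=(1 − 387/12316·(0.957100+0.930600+0.923200))/(1+387/12316) = 8839/10000 ≈ 0.883900
step 5 [2.5y] bond c/2=1/80: DF=(187437/200000 − 1/80·(0.957100+0.930600+0.923200+0.883900))/(1+1/80) = 22/25 ≈ 0.880000
step 6 [3y] swap r/2=1387/54361: DF=(1 − 1387/54361·(0.957100+0.930600+0.923200+0.883900+0.880000))/(1+1387/54361) = 8613/10000 ≈ 0.861300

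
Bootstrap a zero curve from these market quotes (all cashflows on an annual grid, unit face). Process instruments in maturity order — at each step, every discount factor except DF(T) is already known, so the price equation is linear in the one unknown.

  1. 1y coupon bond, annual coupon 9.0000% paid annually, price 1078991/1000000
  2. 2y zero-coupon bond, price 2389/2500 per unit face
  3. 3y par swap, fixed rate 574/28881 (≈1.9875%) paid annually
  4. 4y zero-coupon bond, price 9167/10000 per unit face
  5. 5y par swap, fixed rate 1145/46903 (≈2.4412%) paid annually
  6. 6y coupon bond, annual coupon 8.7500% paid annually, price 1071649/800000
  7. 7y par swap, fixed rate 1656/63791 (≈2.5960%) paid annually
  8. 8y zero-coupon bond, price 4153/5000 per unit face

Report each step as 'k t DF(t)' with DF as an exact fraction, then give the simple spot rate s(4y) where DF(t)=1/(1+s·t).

step 1 [1y] bond c/1=9/100: DF=(1078991/1000000 − 9/100·(0))/(1+9/100) = 9899/10000 ≈ 0.989900
step 2 [2y] zero: DF = P = 2389/2500 ≈ 0.955600
step 3 [3y] swap r/1=574/28881: DF=(1 − 574/28881·(0.989900+0.955600))/(1+574/28881) = 4713/5000 ≈ 0.942600
step 4 [4y] zero: DF = P = 9167/10000 ≈ 0.916700
step 5 [5y] swap r/1=1145/46903: DF=(1 − 1145/46903·(0.989900+0.955600+0.942600+0.916700))/(1+1145/46903) = 1771/2000 ≈ 0.885500
step 6 [6y] bond c/1=7/80: DF=(1071649/800000 − 7/80·(0.989900+0.955600+0.942600+0.916700+0.885500))/(1+7/80) = 534/625 ≈ 0.854400
step 7 [7y] swap r/1=1656/63791: DF=(1 − 1656/63791·(0.989900+0.955600+0.942600+0.916700+0.885500+0.854400))/(1+1656/63791) = 1043/1250 ≈ 0.834400
step 8 [8y] zero: DF = P = 4153/5000 ≈ 0.830600

1 1 9899/10000
2 2 2389/2500
3 3 4713/5000
4 4 9167/10000
5 5 1771/2000
6 6 534/625
7 7 1043/1250
8 8 4153/5000
s(4y) = (1/(9167/10000) − 1)/(4) = 833/36668 ≈ 2.2717%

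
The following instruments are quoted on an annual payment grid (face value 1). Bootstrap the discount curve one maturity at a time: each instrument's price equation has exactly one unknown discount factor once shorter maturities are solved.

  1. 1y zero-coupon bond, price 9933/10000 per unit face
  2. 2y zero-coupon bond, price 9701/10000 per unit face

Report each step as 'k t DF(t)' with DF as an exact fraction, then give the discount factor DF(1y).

step 1 [1y] zero: DF = P = 9933/10000 ≈ 0.993300
step 2 [2y] zero: DF = P = 9701/10000 ≈ 0.970100

1 1 9933/10000
2 2 9701/10000
DF(1y) = 9933/10000 ≈ 0.993300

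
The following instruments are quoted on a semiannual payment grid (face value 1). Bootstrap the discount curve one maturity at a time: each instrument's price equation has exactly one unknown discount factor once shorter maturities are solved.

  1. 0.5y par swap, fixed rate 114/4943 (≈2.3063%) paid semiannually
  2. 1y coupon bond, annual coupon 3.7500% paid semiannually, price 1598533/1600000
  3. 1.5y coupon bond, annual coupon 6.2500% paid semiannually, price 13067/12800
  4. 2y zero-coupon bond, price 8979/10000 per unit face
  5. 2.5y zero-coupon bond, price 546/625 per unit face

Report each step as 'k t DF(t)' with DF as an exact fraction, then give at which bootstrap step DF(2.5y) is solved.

step 1 [0.5y] swap r/2=57/4943: DF=(1 − 57/4943·(0))/(1+57/4943) = 4943/5000 ≈ 0.988600
step 2 [1y] bond c/2=3/160: DF=(1598533/1600000 − 3/160·(0.988600))/(1+3/160) = 77/80 ≈ 0.962500
step 3 [1.5y] bond c/2=1/32: DF=(13067/12800 − 1/32·(0.988600+0.962500))/(1+1/32) = 2327/2500 ≈ 0.930800
step 4 [2y] zero: DF = P = 8979/10000 ≈ 0.897900
step 5 [2.5y] zero: DF = P = 546/625 ≈ 0.873600

1 1/2 4943/5000
2 1 77/80
3 3/2 2327/2500
4 2 8979/10000
5 5/2 546/625
DF(2.5y) is solved at step 5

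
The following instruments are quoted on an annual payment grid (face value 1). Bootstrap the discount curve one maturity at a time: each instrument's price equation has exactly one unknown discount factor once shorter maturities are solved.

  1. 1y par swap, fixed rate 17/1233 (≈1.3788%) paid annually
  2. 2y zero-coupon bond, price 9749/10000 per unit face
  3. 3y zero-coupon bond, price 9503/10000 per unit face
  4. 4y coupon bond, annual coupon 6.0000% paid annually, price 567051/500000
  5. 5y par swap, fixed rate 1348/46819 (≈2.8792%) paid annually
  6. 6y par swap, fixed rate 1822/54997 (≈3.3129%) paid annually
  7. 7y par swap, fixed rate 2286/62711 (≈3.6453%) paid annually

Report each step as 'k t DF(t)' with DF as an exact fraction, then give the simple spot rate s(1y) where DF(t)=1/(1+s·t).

1 1 1233/1250
2 2 9749/10000
3 3 9503/10000
4 4 9051/10000
5 5 2163/2500
6 6 4089/5000
7 7 3857/5000
s(1y) = (1/(1233/1250) − 1)/(1) = 17/1233 ≈ 1.3788%

step 1 [1y] swap r/1=17/1233: DF=(1 − 17/1233·(0))/(1+17/1233) = 1233/1250 ≈ 0.986400
step 2 [2y] zero: DF = P = 9749/10000 ≈ 0.974900
step 3 [3y] zero: DF = P = 9503/10000 ≈ 0.950300
step 4 [4y] bond c/1=3/50: DF=(567051/500000 − 3/50·(0.986400+0.974900+0.950300))/(1+3/50) = 9051/10000 ≈ 0.905100
step 5 [5y] swap r/1=1348/46819: DF=(1 − 1348/46819·(0.986400+0.974900+0.950300+0.905100))/(1+1348/46819) = 2163/2500 ≈ 0.865200
step 6 [6y] swap r/1=1822/54997: DF=(1 − 1822/54997·(0.986400+0.974900+0.950300+0.905100+0.865200))/(1+1822/54997) = 4089/5000 ≈ 0.817800
step 7 [7y] swap r/1=2286/62711: DF=(1 − 2286/62711·(0.986400+0.974900+0.950300+0.905100+0.865200+0.817800))/(1+2286/62711) = 3857/5000 ≈ 0.771400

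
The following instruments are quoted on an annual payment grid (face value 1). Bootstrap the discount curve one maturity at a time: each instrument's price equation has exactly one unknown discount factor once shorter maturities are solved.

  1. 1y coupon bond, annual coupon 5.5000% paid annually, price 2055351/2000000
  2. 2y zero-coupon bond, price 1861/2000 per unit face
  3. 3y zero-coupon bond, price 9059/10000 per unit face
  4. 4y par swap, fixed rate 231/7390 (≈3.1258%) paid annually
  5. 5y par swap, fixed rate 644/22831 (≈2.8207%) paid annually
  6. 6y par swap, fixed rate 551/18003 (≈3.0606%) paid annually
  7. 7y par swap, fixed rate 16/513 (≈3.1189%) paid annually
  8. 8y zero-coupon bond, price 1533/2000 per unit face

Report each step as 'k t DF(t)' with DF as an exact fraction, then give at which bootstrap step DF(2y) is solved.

1 1 9741/10000
2 2 1861/2000
3 3 9059/10000
4 4 1769/2000
5 5 1089/1250
6 6 8347/10000
7 7 504/625
8 8 1533/2000
DF(2y) is solved at step 2

step 1 [1y] bond c/1=11/200: DF=(2055351/2000000 − 11/200·(0))/(1+11/200) = 9741/10000 ≈ 0.974100
step 2 [2y] zero: DF = P = 1861/2000 ≈ 0.930500
step 3 [3y] zero: DF = P = 9059/10000 ≈ 0.905900
step 4 [4y] swap r/1=231/7390: DF=(1 − 231/7390·(0.974100+0.930500+0.905900))/(1+231/7390) = 1769/2000 ≈ 0.884500
step 5 [5y] swap r/1=644/22831: DF=(1 − 644/22831·(0.974100+0.930500+0.905900+0.884500))/(1+644/22831) = 1089/1250 ≈ 0.871200
step 6 [6y] swap r/1=551/18003: DF=(1 − 551/18003·(0.974100+0.930500+0.905900+0.884500+0.871200))/(1+551/18003) = 8347/10000 ≈ 0.834700
step 7 [7y] swap r/1=16/513: DF=(1 − 16/513·(0.974100+0.930500+0.905900+0.884500+0.871200+0.834700))/(1+16/513) = 504/625 ≈ 0.806400
step 8 [8y] zero: DF = P = 1533/2000 ≈ 0.766500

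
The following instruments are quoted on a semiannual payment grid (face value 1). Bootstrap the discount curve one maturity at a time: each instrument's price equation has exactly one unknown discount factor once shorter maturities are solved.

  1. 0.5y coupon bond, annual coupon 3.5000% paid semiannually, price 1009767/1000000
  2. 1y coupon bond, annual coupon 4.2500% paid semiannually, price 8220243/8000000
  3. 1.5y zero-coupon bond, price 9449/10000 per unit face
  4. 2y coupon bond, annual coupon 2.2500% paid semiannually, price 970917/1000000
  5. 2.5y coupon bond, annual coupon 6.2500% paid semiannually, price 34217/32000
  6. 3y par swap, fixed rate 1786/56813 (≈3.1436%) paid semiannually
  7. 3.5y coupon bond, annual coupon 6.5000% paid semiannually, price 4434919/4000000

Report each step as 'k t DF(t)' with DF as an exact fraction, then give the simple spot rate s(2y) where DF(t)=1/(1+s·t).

step 1 [0.5y] bond c/2=7/400: DF=(1009767/1000000 − 7/400·(0))/(1+7/400) = 2481/2500 ≈ 0.992400
step 2 [1y] bond c/2=17/800: DF=(8220243/8000000 − 17/800·(0.992400))/(1+17/800) = 1971/2000 ≈ 0.985500
step 3 [1.5y] zero: DF = P = 9449/10000 ≈ 0.944900
step 4 [2y] bond c/2=9/800: DF=(970917/1000000 − 9/800·(0.992400+0.985500+0.944900))/(1+9/800) = 2319/2500 ≈ 0.927600
step 5 [2.5y] bond c/2=1/32: DF=(34217/32000 − 1/32·(0.992400+0.985500+0.944900+0.927600))/(1+1/32) = 4601/5000 ≈ 0.920200
step 6 [3y] swap r/2=893/56813: DF=(1 − 893/56813·(0.992400+0.985500+0.944900+0.927600+0.920200))/(1+893/56813) = 9107/10000 ≈ 0.910700
step 7 [3.5y] bond c/2=13/400: DF=(4434919/4000000 − 13/400·(0.992400+0.985500+0.944900+0.927600+0.920200+0.910700))/(1+13/400) = 179/200 ≈ 0.895000

1 1/2 2481/2500
2 1 1971/2000
3 3/2 9449/10000
4 2 2319/2500
5 5/2 4601/5000
6 3 9107/10000
7 7/2 179/200
s(2y) = (1/(2319/2500) − 1)/(2) = 181/4638 ≈ 3.9025%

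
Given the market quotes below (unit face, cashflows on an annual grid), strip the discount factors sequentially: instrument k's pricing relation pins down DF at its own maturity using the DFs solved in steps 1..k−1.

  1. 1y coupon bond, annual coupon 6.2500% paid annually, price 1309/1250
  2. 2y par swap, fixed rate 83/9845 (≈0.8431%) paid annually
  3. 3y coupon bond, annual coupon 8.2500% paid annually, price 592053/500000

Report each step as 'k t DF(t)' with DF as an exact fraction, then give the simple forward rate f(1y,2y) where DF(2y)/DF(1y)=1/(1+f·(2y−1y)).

step 1 [1y] bond c/1=1/16: DF=(1309/1250 − 1/16·(0))/(1+1/16) = 616/625 ≈ 0.985600
step 2 [2y] swap r/1=83/9845: DF=(1 − 83/9845·(0.985600))/(1+83/9845) = 4917/5000 ≈ 0.983400
step 3 [3y] bond c/1=33/400: DF=(592053/500000 − 33/400·(0.985600+0.983400))/(1+33/400) = 4719/5000 ≈ 0.943800

1 1 616/625
2 2 4917/5000
3 3 4719/5000
f(1y,2y) = ((616/625)/(4917/5000) − 1)/(1) = 1/447 ≈ 0.2237%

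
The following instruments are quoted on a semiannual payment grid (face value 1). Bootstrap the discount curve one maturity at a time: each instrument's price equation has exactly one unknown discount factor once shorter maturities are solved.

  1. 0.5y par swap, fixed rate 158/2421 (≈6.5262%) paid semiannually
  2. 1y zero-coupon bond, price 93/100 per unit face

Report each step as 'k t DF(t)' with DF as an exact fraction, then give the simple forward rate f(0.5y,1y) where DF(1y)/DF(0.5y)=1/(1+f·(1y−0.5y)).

step 1 [0.5y] swap r/2=79/2421: DF=(1 − 79/2421·(0))/(1+79/2421) = 2421/2500 ≈ 0.968400
step 2 [1y] zero: DF = P = 93/100 ≈ 0.930000

1 1/2 2421/2500
2 1 93/100
f(0.5y,1y) = ((2421/2500)/(93/100) − 1)/(1/2) = 64/775 ≈ 8.2581%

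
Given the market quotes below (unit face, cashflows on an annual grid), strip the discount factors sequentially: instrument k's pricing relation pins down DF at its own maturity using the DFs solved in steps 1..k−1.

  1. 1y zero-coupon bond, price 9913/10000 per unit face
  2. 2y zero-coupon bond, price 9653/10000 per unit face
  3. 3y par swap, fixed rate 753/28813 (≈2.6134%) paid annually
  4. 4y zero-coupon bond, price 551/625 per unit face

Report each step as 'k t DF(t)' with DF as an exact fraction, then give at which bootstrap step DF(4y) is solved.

step 1 [1y] zero: DF = P = 9913/10000 ≈ 0.991300
step 2 [2y] zero: DF = P = 9653/10000 ≈ 0.965300
step 3 [3y] swap r/1=753/28813: DF=(1 − 753/28813·(0.991300+0.965300))/(1+753/28813) = 9247/10000 ≈ 0.924700
step 4 [4y] zero: DF = P = 551/625 ≈ 0.881600

1 1 9913/10000
2 2 9653/10000
3 3 9247/10000
4 4 551/625
DF(4y) is solved at step 4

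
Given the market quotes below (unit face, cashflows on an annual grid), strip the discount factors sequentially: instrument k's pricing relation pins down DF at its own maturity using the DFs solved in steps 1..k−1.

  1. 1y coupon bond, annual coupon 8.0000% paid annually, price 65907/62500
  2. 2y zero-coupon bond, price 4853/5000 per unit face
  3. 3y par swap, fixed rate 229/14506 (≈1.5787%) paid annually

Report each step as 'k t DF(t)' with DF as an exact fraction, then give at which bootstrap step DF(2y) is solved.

step 1 [1y] bond c/1=2/25: DF=(65907/62500 − 2/25·(0))/(1+2/25) = 2441/2500 ≈ 0.976400
step 2 [2y] zero: DF = P = 4853/5000 ≈ 0.970600
step 3 [3y] swap r/1=229/14506: DF=(1 − 229/14506·(0.976400+0.970600))/(1+229/14506) = 4771/5000 ≈ 0.954200

1 1 2441/2500
2 2 4853/5000
3 3 4771/5000
DF(2y) is solved at step 2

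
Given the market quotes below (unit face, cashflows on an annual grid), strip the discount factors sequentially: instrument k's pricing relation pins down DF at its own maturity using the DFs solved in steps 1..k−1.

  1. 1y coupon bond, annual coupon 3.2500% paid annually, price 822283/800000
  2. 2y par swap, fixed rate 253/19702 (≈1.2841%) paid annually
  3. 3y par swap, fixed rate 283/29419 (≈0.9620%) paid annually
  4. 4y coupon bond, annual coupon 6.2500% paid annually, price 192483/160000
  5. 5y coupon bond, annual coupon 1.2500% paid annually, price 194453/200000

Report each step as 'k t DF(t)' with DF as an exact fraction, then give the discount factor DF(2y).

step 1 [1y] bond c/1=13/400: DF=(822283/800000 − 13/400·(0))/(1+13/400) = 1991/2000 ≈ 0.995500
step 2 [2y] swap r/1=253/19702: DF=(1 − 253/19702·(0.995500))/(1+253/19702) = 9747/10000 ≈ 0.974700
step 3 [3y] swap r/1=283/29419: DF=(1 − 283/29419·(0.995500+0.974700))/(1+283/29419) = 9717/10000 ≈ 0.971700
step 4 [4y] bond c/1=1/16: DF=(192483/160000 − 1/16·(0.995500+0.974700+0.971700))/(1+1/16) = 1199/1250 ≈ 0.959200
step 5 [5y] bond c/1=1/80: DF=(194453/200000 − 1/80·(0.995500+0.974700+0.971700+0.959200))/(1+1/80) = 9121/10000 ≈ 0.912100

1 1 1991/2000
2 2 9747/10000
3 3 9717/10000
4 4 1199/1250
5 5 9121/10000
DF(2y) = 9747/10000 ≈ 0.974700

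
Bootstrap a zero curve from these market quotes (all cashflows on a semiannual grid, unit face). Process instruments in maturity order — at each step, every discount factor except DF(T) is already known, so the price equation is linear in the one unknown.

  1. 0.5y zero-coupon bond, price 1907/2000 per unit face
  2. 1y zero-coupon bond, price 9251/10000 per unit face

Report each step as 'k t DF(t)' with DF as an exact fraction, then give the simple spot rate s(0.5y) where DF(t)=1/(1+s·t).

step 1 [0.5y] zero: DF = P = 1907/2000 ≈ 0.953500
step 2 [1y] zero: DF = P = 9251/10000 ≈ 0.925100

1 1/2 1907/2000
2 1 9251/10000
s(0.5y) = (1/(1907/2000) − 1)/(1/2) = 186/1907 ≈ 9.7535%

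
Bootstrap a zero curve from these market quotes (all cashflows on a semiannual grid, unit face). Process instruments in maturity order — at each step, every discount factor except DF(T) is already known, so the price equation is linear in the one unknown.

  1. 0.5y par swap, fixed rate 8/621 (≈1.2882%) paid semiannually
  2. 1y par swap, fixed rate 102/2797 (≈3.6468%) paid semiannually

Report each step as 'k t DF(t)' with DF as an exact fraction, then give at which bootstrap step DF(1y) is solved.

step 1 [0.5y] swap r/2=4/621: DF=(1 − 4/621·(0))/(1+4/621) = 621/625 ≈ 0.993600
step 2 [1y] swap r/2=51/2797: DF=(1 − 51/2797·(0.993600))/(1+51/2797) = 9643/10000 ≈ 0.964300

1 1/2 621/625
2 1 9643/10000
DF(1y) is solved at step 2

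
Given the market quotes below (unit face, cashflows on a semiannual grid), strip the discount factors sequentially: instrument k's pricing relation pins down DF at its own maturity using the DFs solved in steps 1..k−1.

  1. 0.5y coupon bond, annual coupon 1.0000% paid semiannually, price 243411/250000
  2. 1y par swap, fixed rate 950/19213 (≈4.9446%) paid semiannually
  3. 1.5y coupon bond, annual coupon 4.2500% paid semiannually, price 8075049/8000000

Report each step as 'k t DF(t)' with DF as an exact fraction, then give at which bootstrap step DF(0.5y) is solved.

step 1 [0.5y] bond c/2=1/200: DF=(243411/250000 − 1/200·(0))/(1+1/200) = 1211/1250 ≈ 0.968800
step 2 [1y] swap r/2=475/19213: DF=(1 − 475/19213·(0.968800))/(1+475/19213) = 381/400 ≈ 0.952500
step 3 [1.5y] bond c/2=17/800: DF=(8075049/8000000 − 17/800·(0.968800+0.952500))/(1+17/800) = 2371/2500 ≈ 0.948400

1 1/2 1211/1250
2 1 381/400
3 3/2 2371/2500
DF(0.5y) is solved at step 1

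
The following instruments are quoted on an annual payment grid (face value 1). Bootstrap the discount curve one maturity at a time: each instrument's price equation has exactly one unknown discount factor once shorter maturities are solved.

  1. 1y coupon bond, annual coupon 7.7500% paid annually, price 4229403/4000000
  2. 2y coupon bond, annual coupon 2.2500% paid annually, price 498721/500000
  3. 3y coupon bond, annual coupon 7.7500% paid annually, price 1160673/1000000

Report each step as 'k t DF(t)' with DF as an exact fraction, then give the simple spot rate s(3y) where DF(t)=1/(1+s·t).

step 1 [1y] bond c/1=31/400: DF=(4229403/4000000 − 31/400·(0))/(1+31/400) = 9813/10000 ≈ 0.981300
step 2 [2y] bond c/1=9/400: DF=(498721/500000 − 9/400·(0.981300))/(1+9/400) = 9539/10000 ≈ 0.953900
step 3 [3y] bond c/1=31/400: DF=(1160673/1000000 − 31/400·(0.981300+0.953900))/(1+31/400) = 469/500 ≈ 0.938000

1 1 9813/10000
2 2 9539/10000
3 3 469/500
s(3y) = (1/(469/500) − 1)/(3) = 31/1407 ≈ 2.2033%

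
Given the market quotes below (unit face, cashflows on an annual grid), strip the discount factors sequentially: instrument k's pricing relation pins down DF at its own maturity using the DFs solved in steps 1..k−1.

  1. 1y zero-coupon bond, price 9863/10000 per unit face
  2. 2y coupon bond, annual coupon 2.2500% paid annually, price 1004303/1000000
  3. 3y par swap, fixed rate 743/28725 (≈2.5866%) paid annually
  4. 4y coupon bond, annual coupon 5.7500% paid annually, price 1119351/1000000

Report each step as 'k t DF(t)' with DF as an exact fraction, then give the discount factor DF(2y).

step 1 [1y] zero: DF = P = 9863/10000 ≈ 0.986300
step 2 [2y] bond c/1=9/400: DF=(1004303/1000000 − 9/400·(0.986300))/(1+9/400) = 1921/2000 ≈ 0.960500
step 3 [3y] swap r/1=743/28725: DF=(1 − 743/28725·(0.986300+0.960500))/(1+743/28725) = 9257/10000 ≈ 0.925700
step 4 [4y] bond c/1=23/400: DF=(1119351/1000000 − 23/400·(0.986300+0.960500+0.925700))/(1+23/400) = 9023/10000 ≈ 0.902300

1 1 9863/10000
2 2 1921/2000
3 3 9257/10000
4 4 9023/10000
DF(2y) = 1921/2000 ≈ 0.960500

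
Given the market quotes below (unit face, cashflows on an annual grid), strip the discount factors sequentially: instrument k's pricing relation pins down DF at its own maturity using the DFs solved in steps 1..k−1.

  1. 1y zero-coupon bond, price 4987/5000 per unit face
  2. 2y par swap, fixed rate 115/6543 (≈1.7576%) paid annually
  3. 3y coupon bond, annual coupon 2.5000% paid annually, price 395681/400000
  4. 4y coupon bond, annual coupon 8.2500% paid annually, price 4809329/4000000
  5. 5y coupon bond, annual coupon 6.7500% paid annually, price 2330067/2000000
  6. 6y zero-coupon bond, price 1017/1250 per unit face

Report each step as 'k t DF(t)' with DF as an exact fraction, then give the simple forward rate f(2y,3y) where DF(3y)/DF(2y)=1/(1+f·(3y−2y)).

step 1 [1y] zero: DF = P = 4987/5000 ≈ 0.997400
step 2 [2y] swap r/1=115/6543: DF=(1 − 115/6543·(0.997400))/(1+115/6543) = 1931/2000 ≈ 0.965500
step 3 [3y] bond c/1=1/40: DF=(395681/400000 − 1/40·(0.997400+0.965500))/(1+1/40) = 2293/2500 ≈ 0.917200
step 4 [4y] bond c/1=33/400: DF=(4809329/4000000 − 33/400·(0.997400+0.965500+0.917200))/(1+33/400) = 557/625 ≈ 0.891200
step 5 [5y] bond c/1=27/400: DF=(2330067/2000000 − 27/400·(0.997400+0.965500+0.917200+0.891200))/(1+27/400) = 8529/10000 ≈ 0.852900
step 6 [6y] zero: DF = P = 1017/1250 ≈ 0.813600

1 1 4987/5000
2 2 1931/2000
3 3 2293/2500
4 4 557/625
5 5 8529/10000
6 6 1017/1250
f(2y,3y) = ((1931/2000)/(2293/2500) − 1)/(1) = 483/9172 ≈ 5.2660%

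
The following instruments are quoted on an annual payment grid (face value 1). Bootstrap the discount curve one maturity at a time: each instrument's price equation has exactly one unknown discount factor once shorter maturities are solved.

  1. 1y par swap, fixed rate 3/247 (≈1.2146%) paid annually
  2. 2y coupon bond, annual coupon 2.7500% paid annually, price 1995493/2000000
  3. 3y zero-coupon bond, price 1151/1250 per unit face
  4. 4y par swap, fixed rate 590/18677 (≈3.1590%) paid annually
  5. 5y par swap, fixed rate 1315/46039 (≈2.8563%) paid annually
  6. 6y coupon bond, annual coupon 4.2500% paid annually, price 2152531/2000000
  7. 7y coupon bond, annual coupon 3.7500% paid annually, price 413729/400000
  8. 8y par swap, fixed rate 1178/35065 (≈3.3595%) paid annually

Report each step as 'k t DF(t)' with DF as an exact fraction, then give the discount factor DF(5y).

step 1 [1y] swap r/1=3/247: DF=(1 − 3/247·(0))/(1+3/247) = 247/250 ≈ 0.988000
step 2 [2y] bond c/1=11/400: DF=(1995493/2000000 − 11/400·(0.988000))/(1+11/400) = 4723/5000 ≈ 0.944600
step 3 [3y] zero: DF = P = 1151/1250 ≈ 0.920800
step 4 [4y] swap r/1=590/18677: DF=(1 − 590/18677·(0.988000+0.944600+0.920800))/(1+590/18677) = 441/500 ≈ 0.882000
step 5 [5y] swap r/1=1315/46039: DF=(1 − 1315/46039·(0.988000+0.944600+0.920800+0.882000))/(1+1315/46039) = 1737/2000 ≈ 0.868500
step 6 [6y] bond c/1=17/400: DF=(2152531/2000000 − 17/400·(0.988000+0.944600+0.920800+0.882000+0.868500))/(1+17/400) = 8447/10000 ≈ 0.844700
step 7 [7y] bond c/1=3/80: DF=(413729/400000 − 3/80·(0.988000+0.944600+0.920800+0.882000+0.868500+0.844700))/(1+3/80) = 4/5 ≈ 0.800000
step 8 [8y] swap r/1=1178/35065: DF=(1 − 1178/35065·(0.988000+0.944600+0.920800+0.882000+0.868500+0.844700+0.800000))/(1+1178/35065) = 1911/2500 ≈ 0.764400

1 1 247/250
2 2 4723/5000
3 3 1151/1250
4 4 441/500
5 5 1737/2000
6 6 8447/10000
7 7 4/5
8 8 1911/2500
DF(5y) = 1737/2000 ≈ 0.868500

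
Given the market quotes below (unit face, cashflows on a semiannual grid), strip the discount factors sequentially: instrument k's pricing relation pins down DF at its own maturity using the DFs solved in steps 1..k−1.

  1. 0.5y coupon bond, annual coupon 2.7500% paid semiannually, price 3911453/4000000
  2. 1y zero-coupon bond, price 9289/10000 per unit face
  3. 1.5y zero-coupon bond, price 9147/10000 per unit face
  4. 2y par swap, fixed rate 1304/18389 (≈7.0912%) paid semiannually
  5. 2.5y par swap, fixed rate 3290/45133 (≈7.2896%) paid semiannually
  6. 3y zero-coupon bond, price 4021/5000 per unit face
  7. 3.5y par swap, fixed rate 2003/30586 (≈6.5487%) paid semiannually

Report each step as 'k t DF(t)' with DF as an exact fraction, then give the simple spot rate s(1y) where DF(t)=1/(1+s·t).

1 1/2 4823/5000
2 1 9289/10000
3 3/2 9147/10000
4 2 1087/1250
5 5/2 1671/2000
6 3 4021/5000
7 7/2 7997/10000
s(1y) = (1/(9289/10000) − 1)/(1) = 711/9289 ≈ 7.6542%

step 1 [0.5y] bond c/2=11/800: DF=(3911453/4000000 − 11/800·(0))/(1+11/800) = 4823/5000 ≈ 0.964600
step 2 [1y] zero: DF = P = 9289/10000 ≈ 0.928900
step 3 [1.5y] zero: DF = P = 9147/10000 ≈ 0.914700
step 4 [2y] swap r/2=652/18389: DF=(1 − 652/18389·(0.964600+0.928900+0.914700))/(1+652/18389) = 1087/1250 ≈ 0.869600
step 5 [2.5y] swap r/2=1645/45133: DF=(1 − 1645/45133·(0.964600+0.928900+0.914700+0.869600))/(1+1645/45133) = 1671/2000 ≈ 0.835500
step 6 [3y] zero: DF = P = 4021/5000 ≈ 0.804200
step 7 [3.5y] swap r/2=2003/61172: DF=(1 − 2003/61172·(0.964600+0.928900+0.914700+0.869600+0.835500+0.804200))/(1+2003/61172) = 7997/10000 ≈ 0.799700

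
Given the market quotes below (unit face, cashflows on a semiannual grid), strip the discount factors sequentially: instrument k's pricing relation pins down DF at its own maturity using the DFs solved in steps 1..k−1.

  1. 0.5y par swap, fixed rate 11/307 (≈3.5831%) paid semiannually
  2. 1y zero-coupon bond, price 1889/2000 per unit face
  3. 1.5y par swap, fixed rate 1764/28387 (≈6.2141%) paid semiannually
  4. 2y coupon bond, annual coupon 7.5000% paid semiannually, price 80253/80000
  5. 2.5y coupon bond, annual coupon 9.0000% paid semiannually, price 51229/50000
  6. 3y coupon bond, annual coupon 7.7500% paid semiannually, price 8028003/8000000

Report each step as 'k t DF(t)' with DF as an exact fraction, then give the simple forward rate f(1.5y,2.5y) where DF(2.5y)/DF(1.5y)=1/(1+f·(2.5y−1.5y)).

step 1 [0.5y] swap r/2=11/614: DF=(1 − 11/614·(0))/(1+11/614) = 614/625 ≈ 0.982400
step 2 [1y] zero: DF = P = 1889/2000 ≈ 0.944500
step 3 [1.5y] swap r/2=882/28387: DF=(1 − 882/28387·(0.982400+0.944500))/(1+882/28387) = 4559/5000 ≈ 0.911800
step 4 [2y] bond c/2=3/80: DF=(80253/80000 − 3/80·(0.982400+0.944500+0.911800))/(1+3/80) = 8643/10000 ≈ 0.864300
step 5 [2.5y] bond c/2=9/200: DF=(51229/50000 − 9/200·(0.982400+0.944500+0.911800+0.864300))/(1+9/200) = 821/1000 ≈ 0.821000
step 6 [3y] bond c/2=31/800: DF=(8028003/8000000 − 31/800·(0.982400+0.944500+0.911800+0.864300+0.821000))/(1+31/800) = 7973/10000 ≈ 0.797300

1 1/2 614/625
2 1 1889/2000
3 3/2 4559/5000
4 2 8643/10000
5 5/2 821/1000
6 3 7973/10000
f(1.5y,2.5y) = ((4559/5000)/(821/1000) − 1)/(1) = 454/4105 ≈ 11.0597%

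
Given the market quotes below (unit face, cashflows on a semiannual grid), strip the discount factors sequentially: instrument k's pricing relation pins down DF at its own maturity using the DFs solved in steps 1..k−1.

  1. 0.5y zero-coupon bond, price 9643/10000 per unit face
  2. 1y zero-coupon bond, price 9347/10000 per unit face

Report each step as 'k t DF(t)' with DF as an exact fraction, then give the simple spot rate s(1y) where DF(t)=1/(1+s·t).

step 1 [0.5y] zero: DF = P = 9643/10000 ≈ 0.964300
step 2 [1y] zero: DF = P = 9347/10000 ≈ 0.934700

1 1/2 9643/10000
2 1 9347/10000
s(1y) = (1/(9347/10000) − 1)/(1) = 653/9347 ≈ 6.9862%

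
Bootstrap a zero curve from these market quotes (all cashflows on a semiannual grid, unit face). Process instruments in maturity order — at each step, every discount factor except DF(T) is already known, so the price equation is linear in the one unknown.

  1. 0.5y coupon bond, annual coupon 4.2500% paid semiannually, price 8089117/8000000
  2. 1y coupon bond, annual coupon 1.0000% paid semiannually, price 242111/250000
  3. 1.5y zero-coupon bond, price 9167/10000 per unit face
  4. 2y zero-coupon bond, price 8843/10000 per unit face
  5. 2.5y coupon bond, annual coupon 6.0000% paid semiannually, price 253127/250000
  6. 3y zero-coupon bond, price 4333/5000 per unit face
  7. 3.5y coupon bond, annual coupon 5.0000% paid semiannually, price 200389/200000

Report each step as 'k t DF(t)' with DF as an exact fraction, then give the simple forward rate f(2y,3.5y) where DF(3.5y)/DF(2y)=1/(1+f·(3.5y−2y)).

step 1 [0.5y] bond c/2=17/800: DF=(8089117/8000000 − 17/800·(0))/(1+17/800) = 9901/10000 ≈ 0.990100
step 2 [1y] bond c/2=1/200: DF=(242111/250000 − 1/200·(0.990100))/(1+1/200) = 9587/10000 ≈ 0.958700
step 3 [1.5y] zero: DF = P = 9167/10000 ≈ 0.916700
step 4 [2y] zero: DF = P = 8843/10000 ≈ 0.884300
step 5 [2.5y] bond c/2=3/100: DF=(253127/250000 − 3/100·(0.990100+0.958700+0.916700+0.884300))/(1+3/100) = 4369/5000 ≈ 0.873800
step 6 [3y] zero: DF = P = 4333/5000 ≈ 0.866600
step 7 [3.5y] bond c/2=1/40: DF=(200389/200000 − 1/40·(0.990100+0.958700+0.916700+0.884300+0.873800+0.866600))/(1+1/40) = 2109/2500 ≈ 0.843600

1 1/2 9901/10000
2 1 9587/10000
3 3/2 9167/10000
4 2 8843/10000
5 5/2 4369/5000
6 3 4333/5000
7 7/2 2109/2500
f(2y,3.5y) = ((8843/10000)/(2109/2500) − 1)/(3/2) = 11/342 ≈ 3.2164%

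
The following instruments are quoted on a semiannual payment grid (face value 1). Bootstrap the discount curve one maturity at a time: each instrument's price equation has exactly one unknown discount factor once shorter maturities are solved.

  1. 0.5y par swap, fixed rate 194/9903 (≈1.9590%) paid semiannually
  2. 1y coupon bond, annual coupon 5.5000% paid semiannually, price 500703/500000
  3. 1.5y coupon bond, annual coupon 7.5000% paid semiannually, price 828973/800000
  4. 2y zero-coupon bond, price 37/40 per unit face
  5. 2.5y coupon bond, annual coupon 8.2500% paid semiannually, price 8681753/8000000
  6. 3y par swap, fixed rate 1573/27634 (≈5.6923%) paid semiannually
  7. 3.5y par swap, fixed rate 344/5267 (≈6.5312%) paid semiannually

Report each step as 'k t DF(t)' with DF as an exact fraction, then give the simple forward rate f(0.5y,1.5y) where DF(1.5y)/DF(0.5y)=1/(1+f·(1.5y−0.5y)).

1 1/2 9903/10000
2 1 9481/10000
3 3/2 9287/10000
4 2 37/40
5 5/2 223/250
6 3 8427/10000
7 7/2 496/625
f(0.5y,1.5y) = ((9903/10000)/(9287/10000) − 1)/(1) = 616/9287 ≈ 6.6329%

step 1 [0.5y] swap r/2=97/9903: DF=(1 − 97/9903·(0))/(1+97/9903) = 9903/10000 ≈ 0.990300
step 2 [1y] bond c/2=11/400: DF=(500703/500000 − 11/400·(0.990300))/(1+11/400) = 9481/10000 ≈ 0.948100
step 3 [1.5y] bond c/2=3/80: DF=(828973/800000 − 3/80·(0.990300+0.948100))/(1+3/80) = 9287/10000 ≈ 0.928700
step 4 [2y] zero: DF = P = 37/40 ≈ 0.925000
step 5 [2.5y] bond c/2=33/800: DF=(8681753/8000000 − 33/800·(0.990300+0.948100+0.928700+0.925000))/(1+33/800) = 223/250 ≈ 0.892000
step 6 [3y] swap r/2=1573/55268: DF=(1 − 1573/55268·(0.990300+0.948100+0.928700+0.925000+0.892000))/(1+1573/55268) = 8427/10000 ≈ 0.842700
step 7 [3.5y] swap r/2=172/5267: DF=(1 − 172/5267·(0.990300+0.948100+0.928700+0.925000+0.892000+0.842700))/(1+172/5267) = 496/625 ≈ 0.793600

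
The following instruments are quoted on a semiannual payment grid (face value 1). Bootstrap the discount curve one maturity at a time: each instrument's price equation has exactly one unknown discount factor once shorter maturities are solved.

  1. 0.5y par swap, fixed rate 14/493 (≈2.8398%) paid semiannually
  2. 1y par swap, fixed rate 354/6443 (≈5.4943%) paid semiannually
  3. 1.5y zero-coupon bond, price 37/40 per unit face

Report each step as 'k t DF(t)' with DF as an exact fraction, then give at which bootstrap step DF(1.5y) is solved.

1 1/2 493/500
2 1 9469/10000
3 3/2 37/40
DF(1.5y) is solved at step 3

step 1 [0.5y] swap r/2=7/493: DF=(1 − 7/493·(0))/(1+7/493) = 493/500 ≈ 0.986000
step 2 [1y] swap r/2=177/6443: DF=(1 − 177/6443·(0.986000))/(1+177/6443) = 9469/10000 ≈ 0.946900
step 3 [1.5y] zero: DF = P = 37/40 ≈ 0.925000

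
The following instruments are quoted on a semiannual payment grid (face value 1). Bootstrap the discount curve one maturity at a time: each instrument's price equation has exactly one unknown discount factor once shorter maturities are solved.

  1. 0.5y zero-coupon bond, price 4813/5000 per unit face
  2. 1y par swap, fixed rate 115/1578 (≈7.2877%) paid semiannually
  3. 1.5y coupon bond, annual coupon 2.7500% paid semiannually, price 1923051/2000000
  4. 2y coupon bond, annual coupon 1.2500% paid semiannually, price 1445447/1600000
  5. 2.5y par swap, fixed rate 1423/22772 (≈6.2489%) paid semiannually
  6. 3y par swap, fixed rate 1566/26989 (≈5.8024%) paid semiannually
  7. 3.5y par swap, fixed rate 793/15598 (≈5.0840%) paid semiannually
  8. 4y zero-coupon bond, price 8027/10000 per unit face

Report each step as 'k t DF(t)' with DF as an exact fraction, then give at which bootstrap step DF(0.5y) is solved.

1 1/2 4813/5000
2 1 931/1000
3 3/2 2307/2500
4 2 8803/10000
5 5/2 8577/10000
6 3 4217/5000
7 7/2 4207/5000
8 4 8027/10000
DF(0.5y) is solved at step 1

step 1 [0.5y] zero: DF = P = 4813/5000 ≈ 0.962600
step 2 [1y] swap r/2=115/3156: DF=(1 − 115/3156·(0.962600))/(1+115/3156) = 931/1000 ≈ 0.931000
step 3 [1.5y] bond c/2=11/800: DF=(1923051/2000000 − 11/800·(0.962600+0.931000))/(1+11/800) = 2307/2500 ≈ 0.922800
step 4 [2y] bond c/2=1/160: DF=(1445447/1600000 − 1/160·(0.962600+0.931000+0.922800))/(1+1/160) = 8803/10000 ≈ 0.880300
step 5 [2.5y] swap r/2=1423/45544: DF=(1 − 1423/45544·(0.962600+0.931000+0.922800+0.880300))/(1+1423/45544) = 8577/10000 ≈ 0.857700
step 6 [3y] swap r/2=783/26989: DF=(1 − 783/26989·(0.962600+0.931000+0.922800+0.880300+0.857700))/(1+783/26989) = 4217/5000 ≈ 0.843400
step 7 [3.5y] swap r/2=793/31196: DF=(1 − 793/31196·(0.962600+0.931000+0.922800+0.880300+0.857700+0.843400))/(1+793/31196) = 4207/5000 ≈ 0.841400
step 8 [4y] zero: DF = P = 8027/10000 ≈ 0.802700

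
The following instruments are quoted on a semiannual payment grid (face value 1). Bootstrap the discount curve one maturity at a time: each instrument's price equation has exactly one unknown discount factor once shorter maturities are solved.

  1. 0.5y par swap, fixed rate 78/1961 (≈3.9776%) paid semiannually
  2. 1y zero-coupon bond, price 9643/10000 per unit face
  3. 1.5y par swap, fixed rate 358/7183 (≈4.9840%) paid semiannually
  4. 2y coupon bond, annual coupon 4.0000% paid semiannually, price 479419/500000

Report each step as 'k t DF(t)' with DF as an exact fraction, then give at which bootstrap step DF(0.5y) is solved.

1 1/2 1961/2000
2 1 9643/10000
3 3/2 2321/2500
4 2 8837/10000
DF(0.5y) is solved at step 1

step 1 [0.5y] swap r/2=39/1961: DF=(1 − 39/1961·(0))/(1+39/1961) = 1961/2000 ≈ 0.980500
step 2 [1y] zero: DF = P = 9643/10000 ≈ 0.964300
step 3 [1.5y] swap r/2=179/7183: DF=(1 − 179/7183·(0.980500+0.964300))/(1+179/7183) = 2321/2500 ≈ 0.928400
step 4 [2y] bond c/2=1/50: DF=(479419/500000 − 1/50·(0.980500+0.964300+0.928400))/(1+1/50) = 8837/10000 ≈ 0.883700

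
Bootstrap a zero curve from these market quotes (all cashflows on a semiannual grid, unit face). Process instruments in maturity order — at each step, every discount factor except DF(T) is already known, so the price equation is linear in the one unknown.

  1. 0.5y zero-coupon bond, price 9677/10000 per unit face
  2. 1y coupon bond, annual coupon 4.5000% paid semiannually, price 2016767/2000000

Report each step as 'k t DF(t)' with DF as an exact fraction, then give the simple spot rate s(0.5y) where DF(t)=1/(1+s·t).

1 1/2 9677/10000
2 1 9649/10000
s(0.5y) = (1/(9677/10000) − 1)/(1/2) = 646/9677 ≈ 6.6756%

step 1 [0.5y] zero: DF = P = 9677/10000 ≈ 0.967700
step 2 [1y] bond c/2=9/400: DF=(2016767/2000000 − 9/400·(0.967700))/(1+9/400) = 9649/10000 ≈ 0.964900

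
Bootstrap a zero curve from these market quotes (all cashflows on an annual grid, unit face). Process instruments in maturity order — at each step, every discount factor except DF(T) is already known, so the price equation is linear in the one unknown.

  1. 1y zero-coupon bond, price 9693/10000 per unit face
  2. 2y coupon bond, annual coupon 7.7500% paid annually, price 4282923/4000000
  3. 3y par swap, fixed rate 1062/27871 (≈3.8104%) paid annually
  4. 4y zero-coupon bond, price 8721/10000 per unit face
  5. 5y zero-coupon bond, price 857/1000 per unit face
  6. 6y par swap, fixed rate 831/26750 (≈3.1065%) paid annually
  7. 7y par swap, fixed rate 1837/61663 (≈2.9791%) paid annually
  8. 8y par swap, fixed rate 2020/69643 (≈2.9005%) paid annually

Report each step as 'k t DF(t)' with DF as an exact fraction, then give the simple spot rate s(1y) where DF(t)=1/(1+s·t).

1 1 9693/10000
2 2 231/250
3 3 4469/5000
4 4 8721/10000
5 5 857/1000
6 6 4169/5000
7 7 8163/10000
8 8 399/500
s(1y) = (1/(9693/10000) − 1)/(1) = 307/9693 ≈ 3.1672%

step 1 [1y] zero: DF = P = 9693/10000 ≈ 0.969300
step 2 [2y] bond c/1=31/400: DF=(4282923/4000000 − 31/400·(0.969300))/(1+31/400) = 231/250 ≈ 0.924000
step 3 [3y] swap r/1=1062/27871: DF=(1 − 1062/27871·(0.969300+0.924000))/(1+1062/27871) = 4469/5000 ≈ 0.893800
step 4 [4y] zero: DF = P = 8721/10000 ≈ 0.872100
step 5 [5y] zero: DF = P = 857/1000 ≈ 0.857000
step 6 [6y] swap r/1=831/26750: DF=(1 − 831/26750·(0.969300+0.924000+0.893800+0.872100+0.857000))/(1+831/26750) = 4169/5000 ≈ 0.833800
step 7 [7y] swap r/1=1837/61663: DF=(1 − 1837/61663·(0.969300+0.924000+0.893800+0.872100+0.857000+0.833800))/(1+1837/61663) = 8163/10000 ≈ 0.816300
step 8 [8y] swap r/1=2020/69643: DF=(1 − 2020/69643·(0.969300+0.924000+0.893800+0.872100+0.857000+0.833800+0.816300))/(1+2020/69643) = 399/500 ≈ 0.798000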